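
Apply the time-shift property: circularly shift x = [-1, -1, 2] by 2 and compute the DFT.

Time shift by 2: X_shifted[k] = ω_3^(2k) · X[k]
Shifted x = [-1, 2, -1]

DFT(x[n-2]) = [0, -1.5000-2.5981i, -1.5000+2.5981i]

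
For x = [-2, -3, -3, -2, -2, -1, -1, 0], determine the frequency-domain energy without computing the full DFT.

Parseval: Σ|x[n]|² = (1/N)Σ|X[k]|², so Σ|X[k]|² = N·Σ|x[n]|² = 8·32.0000

Σ|X[k]|² = N·Σ|x[n]|² = 8·32.0000 = 256.0000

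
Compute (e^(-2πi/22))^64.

Since ω_22^22 = 1, powers reduce modulo 22.
64 mod 22 = 20
So ω_22^64 = ω_22^20 = e^(-2πi·20/22)

ω_22^64 = ω_22^20 = 0.8413+0.5406i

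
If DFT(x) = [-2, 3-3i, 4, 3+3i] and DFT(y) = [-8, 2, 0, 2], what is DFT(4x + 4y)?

By linearity: DFT(4x + 4y) = 4·DFT(x) + 4·DFT(y)
= 4·[-2, 3-3i, 4, 3+3i] + 4·[-8, 2, 0, 2]

Computing element-wise:
Z[0] = 4·(-2) + 4·(-8) = -40
Z[1] = 4·(3-3i) + 4·(2) = 20-12i
Z[2] = 4·(4) + 4·(0) = 16
Z[3] = 4·(3+3i) + 4·(2) = 20+12i

DFT(4x + 4y) = 4·X + 4·Y = [-40, 20-12i, 16, 20+12i]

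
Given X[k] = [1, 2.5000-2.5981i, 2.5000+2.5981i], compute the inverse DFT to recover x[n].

x[n] = (1/3) Σ(k=0 to 2) X[k] · e^(2πikn/3)

Computing each x[n]:
x[0] = 2
x[1] = 1
x[2] = -2

x = [2, 1, -2]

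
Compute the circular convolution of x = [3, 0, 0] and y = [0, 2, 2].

(x ⊛ y)[n] = Σ(m=0 to 2) x[m] · y[(n-m) mod 3]

Computing each output sample:
(x ⊛ y)[0] = 0
(x ⊛ y)[1] = 6
(x ⊛ y)[2] = 6

x ⊛ y = [0, 6, 6]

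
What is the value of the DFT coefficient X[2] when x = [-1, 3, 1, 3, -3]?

X[2] = Σ(n=0 to 4) x[n] · ω_5^(2n) where ω_5 = e^(-2πi/5)
= (-1)·ω_5^0 + (3)·ω_5^2 + (1)·ω_5^4 + (3)·ω_5^6 + (-3)·ω_5^8

X[2] = 0.2361-5.4288i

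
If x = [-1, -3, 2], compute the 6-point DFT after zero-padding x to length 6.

Original 3-point DFT: [-2, -0.5000+4.3301i, -0.5000-4.3301i]
Zero-padded 6-point DFT provides frequency interpolation.

DFT_6([x, 0, ...]) = [-2, -3.5000+0.8660i, -0.5000+4.3301i, 4, -0.5000-4.3301i, -3.5000-0.8660i]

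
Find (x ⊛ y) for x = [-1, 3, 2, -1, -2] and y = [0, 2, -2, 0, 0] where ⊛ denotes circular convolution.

(x ⊛ y)[n] = Σ(m=0 to 4) x[m] · y[(n-m) mod 5]

Computing each output sample:
(x ⊛ y)[0] = -2
(x ⊛ y)[1] = 2
(x ⊛ y)[2] = 8
(x ⊛ y)[3] = -2
(x ⊛ y)[4] = -6

x ⊛ y = [-2, 2, 8, -2, -6]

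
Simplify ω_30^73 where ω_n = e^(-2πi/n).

Since ω_30^30 = 1, powers reduce modulo 30.
73 mod 30 = 13
So ω_30^73 = ω_30^13 = e^(-2πi·13/30)

ω_30^73 = ω_30^13 = -0.9135-0.4067i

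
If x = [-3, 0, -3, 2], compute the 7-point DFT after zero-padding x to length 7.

Original 4-point DFT: [-4, 2i, -8, -2i]
Zero-padded 7-point DFT provides frequency interpolation.

DFT_7([x, 0, ...]) = [-4, -4.1344+2.0570i, 0.9499+0.2620i, -5.3155-4.2954i, -5.3155+4.2954i, 0.9499-0.2620i, -4.1344-2.0570i]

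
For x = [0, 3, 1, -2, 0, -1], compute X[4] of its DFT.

X[4] = Σ(n=0 to 5) x[n] · ω_6^(4n) where ω_6 = e^(-2πi/6)
= (0)·ω_6^0 + (3)·ω_6^4 + (1)·ω_6^8 + (-2)·ω_6^12 + (0)·ω_6^16 + (-1)·ω_6^20

X[4] = -3.5000+2.5981i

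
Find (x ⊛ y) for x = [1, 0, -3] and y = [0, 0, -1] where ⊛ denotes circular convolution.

(x ⊛ y)[n] = Σ(m=0 to 2) x[m] · y[(n-m) mod 3]

Computing each output sample:
(x ⊛ y)[0] = 0
(x ⊛ y)[1] = 3
(x ⊛ y)[2] = -1

x ⊛ y = [0, 3, -1]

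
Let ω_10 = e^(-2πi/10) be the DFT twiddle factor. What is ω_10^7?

ω_10^7 = e^(-2πi·7/10)
= cos(-2π·7/10) + i·sin(-2π·7/10)
= cos(-14π/10) + i·sin(-14π/10)

ω_10^7 = cos(-14π/10) + i·sin(-14π/10) = -0.3090+0.9511i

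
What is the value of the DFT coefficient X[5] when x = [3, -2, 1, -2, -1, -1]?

X[5] = Σ(n=0 to 5) x[n] · ω_6^(5n) where ω_6 = e^(-2πi/6)
= (3)·ω_6^0 + (-2)·ω_6^5 + (1)·ω_6^10 + (-2)·ω_6^15 + (-1)·ω_6^20 + (-1)·ω_6^25

X[5] = 3.5000+0.8660i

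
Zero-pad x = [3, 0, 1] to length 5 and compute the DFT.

Original 3-point DFT: [4, 2.5000+0.8660i, 2.5000-0.8660i]
Zero-padded 5-point DFT provides frequency interpolation.

DFT_5([x, 0, ...]) = [4, 2.1910-0.5878i, 3.3090+0.9511i, 3.3090-0.9511i, 2.1910+0.5878i]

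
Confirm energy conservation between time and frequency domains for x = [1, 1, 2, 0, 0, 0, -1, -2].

Time domain:
Σ|x[n]|² = |1|² + |1|² + |2|² + |0|² + |0|² + |0|² + |-1|² + |-2|² = 11.0000

Frequency domain:
(1/8)Σ|X[k]|² = (1/8)(|1|² + |0.2929-5.1213i|² + |-3i|² + |1.7071+0.8787i|² + |3|² + |1.7071-0.8787i|² + |3i|² + |0.2929+5.1213i|²) = (1/8)·88.0000 = 11.0000

Both sides agree, confirming Parseval's theorem.

Σ|x[n]|² = (1/N)Σ|X[k]|² = 11.0000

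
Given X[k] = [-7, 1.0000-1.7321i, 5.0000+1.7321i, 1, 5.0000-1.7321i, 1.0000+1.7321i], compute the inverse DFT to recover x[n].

x[n] = (1/6) Σ(k=0 to 5) X[k] · e^(2πikn/6)

Computing each x[n]:
x[0] = 1
x[1] = -2
x[2] = -1
x[3] = 0
x[4] = -3
x[5] = -2

x = [1, -2, -1, 0, -3, -2]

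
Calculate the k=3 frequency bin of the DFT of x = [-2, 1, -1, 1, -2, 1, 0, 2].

X[3] = Σ(n=0 to 7) x[n] · ω_8^(3n) where ω_8 = e^(-2πi/8)
= (-2)·ω_8^0 + (1)·ω_8^3 + (-1)·ω_8^6 + (1)·ω_8^9 + (-2)·ω_8^12 + (1)·ω_8^15 + (0)·ω_8^18 + (2)·ω_8^21

X[3] = -0.7071-0.2929i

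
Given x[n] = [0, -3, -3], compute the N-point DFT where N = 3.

X[k] = Σ(n=0 to 2) x[n] · ω_3^(nk)
where ω_3 = e^(-2πi/3)

Computing each X[k]:
X[0] = -6
X[1] = 3
X[2] = 3

X = [-6, 3, 3]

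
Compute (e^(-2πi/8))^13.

Since ω_8^8 = 1, powers reduce modulo 8.
13 mod 8 = 5
So ω_8^13 = ω_8^5 = e^(-2πi·5/8)

ω_8^13 = ω_8^5 = -0.7071+0.7071i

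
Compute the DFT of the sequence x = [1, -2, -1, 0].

X[k] = Σ(n=0 to 3) x[n] · ω_4^(nk)
where ω_4 = e^(-2πi/4)

Computing each X[k]:
X[0] = -2
X[1] = 2+2i
X[2] = 2
X[3] = 2-2i

X = [-2, 2+2i, 2, 2-2i]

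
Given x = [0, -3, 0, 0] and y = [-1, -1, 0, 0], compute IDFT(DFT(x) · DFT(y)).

(x ⊛ y)[n] = Σ(m=0 to 3) x[m] · y[(n-m) mod 4]

Computing each output sample:
(x ⊛ y)[0] = 0
(x ⊛ y)[1] = 3
(x ⊛ y)[2] = 3
(x ⊛ y)[3] = 0

x ⊛ y = [0, 3, 3, 0]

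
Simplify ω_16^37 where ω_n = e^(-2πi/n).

Since ω_16^16 = 1, powers reduce modulo 16.
37 mod 16 = 5
So ω_16^37 = ω_16^5 = e^(-2πi·5/16)

ω_16^37 = ω_16^5 = -0.3827-0.9239i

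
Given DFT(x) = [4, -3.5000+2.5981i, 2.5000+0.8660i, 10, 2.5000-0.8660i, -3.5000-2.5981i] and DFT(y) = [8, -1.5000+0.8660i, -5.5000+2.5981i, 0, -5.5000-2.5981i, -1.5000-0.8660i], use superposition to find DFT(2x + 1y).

By linearity: DFT(2x + 1y) = 2·DFT(x) + 1·DFT(y)
= 2·[4, -3.5000+2.5981i, 2.5000+0.8660i, 10, 2.5000-0.8660i, -3.5000-2.5981i] + 1·[8, -1.5000+0.8660i, -5.5000+2.5981i, 0, -5.5000-2.5981i, -1.5000-0.8660i]

Computing element-wise:
Z[0] = 2·(4) + 1·(8) = 16
Z[1] = 2·(-3.5000+2.5981i) + 1·(-1.5000+0.8660i) = -8.5000+6.0622i
Z[2] = 2·(2.5000+0.8660i) + 1·(-5.5000+2.5981i) = -0.5000+4.3301i
Z[3] = 2·(10) + 1·(0) = 20
Z[4] = 2·(2.5000-0.8660i) + 1·(-5.5000-2.5981i) = -0.5000-4.3301i
Z[5] = 2·(-3.5000-2.5981i) + 1·(-1.5000-0.8660i) = -8.5000-6.0622i

DFT(2x + 1y) = 2·X + 1·Y = [16, -8.5000+6.0622i, -0.5000+4.3301i, 20, -0.5000-4.3301i, -8.5000-6.0622i]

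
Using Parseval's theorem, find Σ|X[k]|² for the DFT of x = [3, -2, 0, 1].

Parseval: Σ|x[n]|² = (1/N)Σ|X[k]|², so Σ|X[k]|² = N·Σ|x[n]|² = 4·14.0000

Σ|X[k]|² = N·Σ|x[n]|² = 4·14.0000 = 56.0000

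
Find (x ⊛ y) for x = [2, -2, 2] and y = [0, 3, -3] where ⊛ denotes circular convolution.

(x ⊛ y)[n] = Σ(m=0 to 2) x[m] · y[(n-m) mod 3]

Computing each output sample:
(x ⊛ y)[0] = 12
(x ⊛ y)[1] = 0
(x ⊛ y)[2] = -12

x ⊛ y = [12, 0, -12]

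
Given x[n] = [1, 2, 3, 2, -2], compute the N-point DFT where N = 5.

X[k] = Σ(n=0 to 4) x[n] · ω_5^(nk)
where ω_5 = e^(-2πi/5)

Computing each X[k]:
X[0] = 6
X[1] = -3.0451-4.3920i
X[2] = 2.5451-1.4001i
X[3] = 2.5451+1.4001i
X[4] = -3.0451+4.3920i

X = [6, -3.0451-4.3920i, 2.5451-1.4001i, 2.5451+1.4001i, -3.0451+4.3920i]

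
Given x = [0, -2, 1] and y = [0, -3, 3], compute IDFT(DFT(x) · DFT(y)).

(x ⊛ y)[n] = Σ(m=0 to 2) x[m] · y[(n-m) mod 3]

Computing each output sample:
(x ⊛ y)[0] = -9
(x ⊛ y)[1] = 3
(x ⊛ y)[2] = 6

x ⊛ y = [-9, 3, 6]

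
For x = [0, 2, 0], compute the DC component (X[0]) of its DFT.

X[0] = Σ(n=0 to 2) x[n] · ω_3^0 = Σ x[n]
= (0) + (2) + (0)

X[0] = 2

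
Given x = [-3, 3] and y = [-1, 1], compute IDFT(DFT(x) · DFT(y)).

(x ⊛ y)[n] = Σ(m=0 to 1) x[m] · y[(n-m) mod 2]

Computing each output sample:
(x ⊛ y)[0] = 6
(x ⊛ y)[1] = -6

x ⊛ y = [6, -6]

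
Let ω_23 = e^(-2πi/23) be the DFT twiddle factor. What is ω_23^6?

ω_23^6 = e^(-2πi·6/23)
= cos(-2π·6/23) + i·sin(-2π·6/23)
= cos(-12π/23) + i·sin(-12π/23)

ω_23^6 = cos(-12π/23) + i·sin(-12π/23) = -0.0682-0.9977i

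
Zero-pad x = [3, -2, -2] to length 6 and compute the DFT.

Original 3-point DFT: [-1, 5, 5]
Zero-padded 6-point DFT provides frequency interpolation.

DFT_6([x, 0, ...]) = [-1, 3.0000+3.4641i, 5, 3, 5, 3.0000-3.4641i]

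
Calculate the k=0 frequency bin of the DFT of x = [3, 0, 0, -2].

X[0] = Σ(n=0 to 3) x[n] · ω_4^0 = Σ x[n]
= (3) + (0) + (0) + (-2)

X[0] = 1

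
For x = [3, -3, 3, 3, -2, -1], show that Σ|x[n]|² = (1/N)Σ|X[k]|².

Time domain:
Σ|x[n]|² = |3|² + |-3|² + |3|² + |3|² + |-2|² + |-1|² = 41.0000

Frequency domain:
(1/6)Σ|X[k]|² = (1/6)(|3|² + |-2.5000-2.5981i|² + |7.5000+6.0622i|² + |5|² + |7.5000-6.0622i|² + |-2.5000+2.5981i|²) = (1/6)·246.0000 = 41.0000

Both sides agree, confirming Parseval's theorem.

Σ|x[n]|² = (1/N)Σ|X[k]|² = 41.0000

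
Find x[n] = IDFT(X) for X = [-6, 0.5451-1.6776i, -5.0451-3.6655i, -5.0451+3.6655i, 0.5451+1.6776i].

x[n] = (1/5) Σ(k=0 to 4) X[k] · e^(2πikn/5)

Computing each x[n]:
x[0] = -3
x[1] = 2
x[2] = -3
x[3] = -1
x[4] = -1

x = [-3, 2, -3, -1, -1]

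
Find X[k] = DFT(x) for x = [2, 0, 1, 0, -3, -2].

X[k] = Σ(n=0 to 5) x[n] · ω_6^(nk)
where ω_6 = e^(-2πi/6)

Computing each X[k]:
X[0] = -2
X[1] = 2.0000-5.1962i
X[2] = 4.0000+1.7321i
X[3] = 2
X[4] = 4.0000-1.7321i
X[5] = 2.0000+5.1962i

X = [-2, 2.0000-5.1962i, 4.0000+1.7321i, 2, 4.0000-1.7321i, 2.0000+5.1962i]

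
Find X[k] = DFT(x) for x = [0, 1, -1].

X[k] = Σ(n=0 to 2) x[n] · ω_3^(nk)
where ω_3 = e^(-2πi/3)

Computing each X[k]:
X[0] = 0
X[1] = -1.7321i
X[2] = 1.7321i

X = [0, -1.7321i, 1.7321i]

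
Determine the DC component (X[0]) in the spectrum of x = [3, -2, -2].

X[0] = Σ(n=0 to 2) x[n] · ω_3^0 = Σ x[n]
= (3) + (-2) + (-2)

X[0] = -1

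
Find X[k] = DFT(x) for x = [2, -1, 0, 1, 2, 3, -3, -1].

X[k] = Σ(n=0 to 7) x[n] · ω_8^(nk)
where ω_8 = e^(-2πi/8)

Computing each X[k]:
X[0] = 3
X[1] = -4.2426-1.5858i
X[2] = 7-2i
X[3] = 4.2426+4.4142i
X[4] = -1
X[5] = 4.2426-4.4142i
X[6] = 7+2i
X[7] = -4.2426+1.5858i

X = [3, -4.2426-1.5858i, 7-2i, 4.2426+4.4142i, -1, 4.2426-4.4142i, 7+2i, -4.2426+1.5858i]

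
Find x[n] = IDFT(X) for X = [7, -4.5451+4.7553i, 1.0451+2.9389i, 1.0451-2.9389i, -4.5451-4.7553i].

x[n] = (1/5) Σ(k=0 to 4) X[k] · e^(2πikn/5)

Computing each x[n]:
x[0] = 0
x[1] = -2
x[2] = 3
x[3] = 3
x[4] = 3

x = [0, -2, 3, 3, 3]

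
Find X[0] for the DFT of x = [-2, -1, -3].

X[0] = Σ(n=0 to 2) x[n] · ω_3^0 = Σ x[n]
= (-2) + (-1) + (-3)

X[0] = -6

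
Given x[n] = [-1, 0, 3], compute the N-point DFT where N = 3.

X[k] = Σ(n=0 to 2) x[n] · ω_3^(nk)
where ω_3 = e^(-2πi/3)

Computing each X[k]:
X[0] = 2
X[1] = -2.5000+2.5981i
X[2] = -2.5000-2.5981i

X = [2, -2.5000+2.5981i, -2.5000-2.5981i]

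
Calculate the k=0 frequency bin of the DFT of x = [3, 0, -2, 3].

X[0] = Σ(n=0 to 3) x[n] · ω_4^0 = Σ x[n]
= (3) + (0) + (-2) + (3)

X[0] = 4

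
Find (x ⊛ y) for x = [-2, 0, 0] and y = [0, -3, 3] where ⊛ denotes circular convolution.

(x ⊛ y)[n] = Σ(m=0 to 2) x[m] · y[(n-m) mod 3]

Computing each output sample:
(x ⊛ y)[0] = 0
(x ⊛ y)[1] = 6
(x ⊛ y)[2] = -6

x ⊛ y = [0, 6, -6]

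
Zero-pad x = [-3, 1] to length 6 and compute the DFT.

Original 2-point DFT: [-2, -4]
Zero-padded 6-point DFT provides frequency interpolation.

DFT_6([x, 0, ...]) = [-2, -2.5000-0.8660i, -3.5000-0.8660i, -4, -3.5000+0.8660i, -2.5000+0.8660i]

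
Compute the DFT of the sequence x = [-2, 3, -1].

X[k] = Σ(n=0 to 2) x[n] · ω_3^(nk)
where ω_3 = e^(-2πi/3)

Computing each X[k]:
X[0] = 0
X[1] = -3.0000-3.4641i
X[2] = -3.0000+3.4641i

X = [0, -3.0000-3.4641i, -3.0000+3.4641i]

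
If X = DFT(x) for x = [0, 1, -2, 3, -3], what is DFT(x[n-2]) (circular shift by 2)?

Time shift by 2: X_shifted[k] = ω_5^(2k) · X[k]
Shifted x = [3, -3, 0, 1, -2]

DFT(x[n-2]) = [-1, 0.6459+1.5388i, 7.3541-0.3633i, 7.3541+0.3633i, 0.6459-1.5388i]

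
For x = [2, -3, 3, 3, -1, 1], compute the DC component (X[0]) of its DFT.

X[0] = Σ(n=0 to 5) x[n] · ω_6^0 = Σ x[n]
= (2) + (-3) + (3) + (3) + (-1) + (1)

X[0] = 5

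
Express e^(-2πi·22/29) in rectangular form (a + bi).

ω_29^22 = e^(-2πi·22/29)
= cos(-2π·22/29) + i·sin(-2π·22/29)
= cos(-44π/29) + i·sin(-44π/29)

ω_29^22 = cos(-44π/29) + i·sin(-44π/29) = 0.0541+0.9985i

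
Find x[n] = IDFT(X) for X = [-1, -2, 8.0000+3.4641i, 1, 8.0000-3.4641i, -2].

x[n] = (1/6) Σ(k=0 to 5) X[k] · e^(2πikn/6)

Computing each x[n]:
x[0] = 2
x[1] = -3
x[2] = 0
x[3] = 3
x[4] = -2
x[5] = -1

x = [2, -3, 0, 3, -2, -1]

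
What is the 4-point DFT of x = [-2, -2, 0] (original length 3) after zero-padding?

Original 3-point DFT: [-4, -1.0000+1.7321i, -1.0000-1.7321i]
Zero-padded 4-point DFT provides frequency interpolation.

DFT_4([x, 0, ...]) = [-4, -2+2i, 0, -2-2i]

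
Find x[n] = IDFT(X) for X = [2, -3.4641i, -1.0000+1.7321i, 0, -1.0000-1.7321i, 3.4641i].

x[n] = (1/6) Σ(k=0 to 5) X[k] · e^(2πikn/6)

Computing each x[n]:
x[0] = 0
x[1] = 1
x[2] = 2
x[3] = 0
x[4] = -1
x[5] = 0

x = [0, 1, 2, 0, -1, 0]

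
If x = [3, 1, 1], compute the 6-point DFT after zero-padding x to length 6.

Original 3-point DFT: [5, 2, 2]
Zero-padded 6-point DFT provides frequency interpolation.

DFT_6([x, 0, ...]) = [5, 3.0000-1.7321i, 2, 3, 2, 3.0000+1.7321i]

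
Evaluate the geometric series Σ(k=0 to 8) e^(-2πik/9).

Sum of all nth roots of unity equals 0 for n > 1 (geometric series with r ≠ 1).

0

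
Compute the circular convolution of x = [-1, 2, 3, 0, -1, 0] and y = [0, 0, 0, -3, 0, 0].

(x ⊛ y)[n] = Σ(m=0 to 5) x[m] · y[(n-m) mod 6]

Computing each output sample:
(x ⊛ y)[0] = 0
(x ⊛ y)[1] = 3
(x ⊛ y)[2] = 0
(x ⊛ y)[3] = 3
(x ⊛ y)[4] = -6
(x ⊛ y)[5] = -9

x ⊛ y = [0, 3, 0, 3, -6, -9]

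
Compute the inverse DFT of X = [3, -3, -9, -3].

x[n] = (1/4) Σ(k=0 to 3) X[k] · e^(2πikn/4)

Computing each x[n]:
x[0] = -3
x[1] = 3
x[2] = 0
x[3] = 3

x = [-3, 3, 0, 3]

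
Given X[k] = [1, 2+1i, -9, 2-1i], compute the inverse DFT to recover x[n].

x[n] = (1/4) Σ(k=0 to 3) X[k] · e^(2πikn/4)

Computing each x[n]:
x[0] = -1
x[1] = 2
x[2] = -3
x[3] = 3

x = [-1, 2, -3, 3]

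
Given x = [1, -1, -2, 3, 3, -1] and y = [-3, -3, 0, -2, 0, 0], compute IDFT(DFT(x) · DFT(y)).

(x ⊛ y)[n] = Σ(m=0 to 5) x[m] · y[(n-m) mod 6]

Computing each output sample:
(x ⊛ y)[0] = -6
(x ⊛ y)[1] = -6
(x ⊛ y)[2] = 11
(x ⊛ y)[3] = -5
(x ⊛ y)[4] = -16
(x ⊛ y)[5] = -2

x ⊛ y = [-6, -6, 11, -5, -16, -2]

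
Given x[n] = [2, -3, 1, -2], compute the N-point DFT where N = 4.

X[k] = Σ(n=0 to 3) x[n] · ω_4^(nk)
where ω_4 = e^(-2πi/4)

Computing each X[k]:
X[0] = -2
X[1] = 1+1i
X[2] = 8
X[3] = 1-1i

X = [-2, 1+1i, 8, 1-1i]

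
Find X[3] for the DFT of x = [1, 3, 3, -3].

X[3] = Σ(n=0 to 3) x[n] · ω_4^(3n) where ω_4 = e^(-2πi/4)
= (1)·ω_4^0 + (3)·ω_4^3 + (3)·ω_4^6 + (-3)·ω_4^9

X[3] = -2+6i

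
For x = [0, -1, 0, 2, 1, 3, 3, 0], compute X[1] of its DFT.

X[1] = Σ(n=0 to 7) x[n] · ω_8^(1n) where ω_8 = e^(-2πi/8)
= (0)·ω_8^0 + (-1)·ω_8^1 + (0)·ω_8^2 + (2)·ω_8^3 + (1)·ω_8^4 + (3)·ω_8^5 + (3)·ω_8^6 + (0)·ω_8^7

X[1] = -5.2426+4.4142i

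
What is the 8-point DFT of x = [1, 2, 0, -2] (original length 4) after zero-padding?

Original 4-point DFT: [1, 1-4i, 1, 1+4i]
Zero-padded 8-point DFT provides frequency interpolation.

DFT_8([x, 0, ...]) = [1, 3.8284, 1-4i, -1.8284, 1, -1.8284, 1+4i, 3.8284]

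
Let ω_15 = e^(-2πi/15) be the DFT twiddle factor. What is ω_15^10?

ω_15^10 = e^(-2πi·10/15)
= cos(-2π·10/15) + i·sin(-2π·10/15)
= cos(-20π/15) + i·sin(-20π/15)

ω_15^10 = cos(-20π/15) + i·sin(-20π/15) = -0.5000+0.8660i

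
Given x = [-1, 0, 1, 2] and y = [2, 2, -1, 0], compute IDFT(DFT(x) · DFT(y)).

(x ⊛ y)[n] = Σ(m=0 to 3) x[m] · y[(n-m) mod 4]

Computing each output sample:
(x ⊛ y)[0] = 1
(x ⊛ y)[1] = -4
(x ⊛ y)[2] = 3
(x ⊛ y)[3] = 6

x ⊛ y = [1, -4, 3, 6]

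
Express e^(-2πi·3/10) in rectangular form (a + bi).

ω_10^3 = e^(-2πi·3/10)
= cos(-2π·3/10) + i·sin(-2π·3/10)
= cos(-6π/10) + i·sin(-6π/10)

ω_10^3 = cos(-6π/10) + i·sin(-6π/10) = -0.3090-0.9511i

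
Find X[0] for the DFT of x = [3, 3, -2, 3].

X[0] = Σ(n=0 to 3) x[n] · ω_4^0 = Σ x[n]
= (3) + (3) + (-2) + (3)

X[0] = 7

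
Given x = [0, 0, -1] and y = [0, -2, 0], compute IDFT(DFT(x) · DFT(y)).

(x ⊛ y)[n] = Σ(m=0 to 2) x[m] · y[(n-m) mod 3]

Computing each output sample:
(x ⊛ y)[0] = 2
(x ⊛ y)[1] = 0
(x ⊛ y)[2] = 0

x ⊛ y = [2, 0, 0]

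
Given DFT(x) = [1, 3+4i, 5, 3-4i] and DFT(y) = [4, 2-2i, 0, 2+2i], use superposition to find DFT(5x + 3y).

By linearity: DFT(5x + 3y) = 5·DFT(x) + 3·DFT(y)
= 5·[1, 3+4i, 5, 3-4i] + 3·[4, 2-2i, 0, 2+2i]

Computing element-wise:
Z[0] = 5·(1) + 3·(4) = 17
Z[1] = 5·(3+4i) + 3·(2-2i) = 21+14i
Z[2] = 5·(5) + 3·(0) = 25
Z[3] = 5·(3-4i) + 3·(2+2i) = 21-14i

DFT(5x + 3y) = 5·X + 3·Y = [17, 21+14i, 25, 21-14i]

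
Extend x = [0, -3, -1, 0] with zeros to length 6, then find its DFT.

Original 4-point DFT: [-4, 1+3i, 2, 1-3i]
Zero-padded 6-point DFT provides frequency interpolation.

DFT_6([x, 0, ...]) = [-4, -1.0000+3.4641i, 2.0000+1.7321i, 2, 2.0000-1.7321i, -1.0000-3.4641i]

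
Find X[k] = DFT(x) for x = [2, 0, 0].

X[k] = Σ(n=0 to 2) x[n] · ω_3^(nk)
where ω_3 = e^(-2πi/3)

Computing each X[k]:
X[0] = 2
X[1] = 2
X[2] = 2

X = [2, 2, 2]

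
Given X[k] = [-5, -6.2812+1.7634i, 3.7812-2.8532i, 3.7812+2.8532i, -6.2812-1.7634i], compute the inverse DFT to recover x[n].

x[n] = (1/5) Σ(k=0 to 4) X[k] · e^(2πikn/5)

Computing each x[n]:
x[0] = -2
x[1] = -3
x[2] = 0
x[3] = 3
x[4] = -3

x = [-2, -3, 0, 3, -3]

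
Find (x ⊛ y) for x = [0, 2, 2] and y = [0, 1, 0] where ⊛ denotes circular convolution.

(x ⊛ y)[n] = Σ(m=0 to 2) x[m] · y[(n-m) mod 3]

Computing each output sample:
(x ⊛ y)[0] = 2
(x ⊛ y)[1] = 0
(x ⊛ y)[2] = 2

x ⊛ y = [2, 0, 2]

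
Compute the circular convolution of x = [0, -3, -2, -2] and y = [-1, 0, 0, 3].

(x ⊛ y)[n] = Σ(m=0 to 3) x[m] · y[(n-m) mod 4]

Computing each output sample:
(x ⊛ y)[0] = -9
(x ⊛ y)[1] = -3
(x ⊛ y)[2] = -4
(x ⊛ y)[3] = 2

x ⊛ y = [-9, -3, -4, 2]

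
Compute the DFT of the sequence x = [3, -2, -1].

X[k] = Σ(n=0 to 2) x[n] · ω_3^(nk)
where ω_3 = e^(-2πi/3)

Computing each X[k]:
X[0] = 0
X[1] = 4.5000+0.8660i
X[2] = 4.5000-0.8660i

X = [0, 4.5000+0.8660i, 4.5000-0.8660i]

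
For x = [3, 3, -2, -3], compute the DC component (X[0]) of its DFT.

X[0] = Σ(n=0 to 3) x[n] · ω_4^0 = Σ x[n]
= (3) + (3) + (-2) + (-3)

X[0] = 1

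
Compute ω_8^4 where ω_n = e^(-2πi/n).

ω_8^4 = e^(-2πi·4/8)
= cos(-2π·4/8) + i·sin(-2π·4/8)
= cos(-8π/8) + i·sin(-8π/8)

ω_8^4 = cos(-8π/8) + i·sin(-8π/8) = -1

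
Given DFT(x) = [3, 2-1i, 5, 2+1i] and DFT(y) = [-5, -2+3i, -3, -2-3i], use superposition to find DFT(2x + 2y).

By linearity: DFT(2x + 2y) = 2·DFT(x) + 2·DFT(y)
= 2·[3, 2-1i, 5, 2+1i] + 2·[-5, -2+3i, -3, -2-3i]

Computing element-wise:
Z[0] = 2·(3) + 2·(-5) = -4
Z[1] = 2·(2-1i) + 2·(-2+3i) = 4i
Z[2] = 2·(5) + 2·(-3) = 4
Z[3] = 2·(2+1i) + 2·(-2-3i) = -4i

DFT(2x + 2y) = 2·X + 2·Y = [-4, 4i, 4, -4i]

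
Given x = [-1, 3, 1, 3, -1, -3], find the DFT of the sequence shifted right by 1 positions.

Time shift by 1: X_shifted[k] = ω_6^(1k) · X[k]
Shifted x = [-3, -1, 3, 1, 3, -1]

DFT(x[n-1]) = [2, -8, -4, 4, -4, -8]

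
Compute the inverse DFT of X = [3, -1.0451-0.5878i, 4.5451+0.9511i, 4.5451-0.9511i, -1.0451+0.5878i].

x[n] = (1/5) Σ(k=0 to 4) X[k] · e^(2πikn/5)

Computing each x[n]:
x[0] = 2
x[1] = -1
x[2] = 2
x[3] = 1
x[4] = -1

x = [2, -1, 2, 1, -1]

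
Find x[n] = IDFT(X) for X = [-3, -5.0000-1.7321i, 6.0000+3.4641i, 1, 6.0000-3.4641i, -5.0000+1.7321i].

x[n] = (1/6) Σ(k=0 to 5) X[k] · e^(2πikn/6)

Computing each x[n]:
x[0] = 0
x[1] = -3
x[2] = 1
x[3] = 3
x[4] = -2
x[5] = -2

x = [0, -3, 1, 3, -2, -2]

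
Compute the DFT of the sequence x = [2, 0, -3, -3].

X[k] = Σ(n=0 to 3) x[n] · ω_4^(nk)
where ω_4 = e^(-2πi/4)

Computing each X[k]:
X[0] = -4
X[1] = 5-3i
X[2] = 2
X[3] = 5+3i

X = [-4, 5-3i, 2, 5+3i]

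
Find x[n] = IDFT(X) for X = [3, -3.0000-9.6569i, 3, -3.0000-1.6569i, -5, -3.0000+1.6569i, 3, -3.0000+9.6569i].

x[n] = (1/8) Σ(k=0 to 7) X[k] · e^(2πikn/8)

Computing each x[n]:
x[0] = -1
x[1] = 3
x[2] = 1
x[3] = 3
x[4] = 2
x[5] = -1
x[6] = -3
x[7] = -1

x = [-1, 3, 1, 3, 2, -1, -3, -1]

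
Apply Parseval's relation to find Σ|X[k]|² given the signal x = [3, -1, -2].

Parseval: Σ|x[n]|² = (1/N)Σ|X[k]|², so Σ|X[k]|² = N·Σ|x[n]|² = 3·14.0000

Σ|X[k]|² = N·Σ|x[n]|² = 3·14.0000 = 42.0000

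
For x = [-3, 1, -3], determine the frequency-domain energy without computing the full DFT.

Parseval: Σ|x[n]|² = (1/N)Σ|X[k]|², so Σ|X[k]|² = N·Σ|x[n]|² = 3·19.0000

Σ|X[k]|² = N·Σ|x[n]|² = 3·19.0000 = 57.0000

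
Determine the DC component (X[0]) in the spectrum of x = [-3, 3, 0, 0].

X[0] = Σ(n=0 to 3) x[n] · ω_4^0 = Σ x[n]
= (-3) + (3) + (0) + (0)

X[0] = 0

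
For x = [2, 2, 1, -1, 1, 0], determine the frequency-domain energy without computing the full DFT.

Parseval: Σ|x[n]|² = (1/N)Σ|X[k]|², so Σ|X[k]|² = N·Σ|x[n]|² = 6·11.0000

Σ|X[k]|² = N·Σ|x[n]|² = 6·11.0000 = 66.0000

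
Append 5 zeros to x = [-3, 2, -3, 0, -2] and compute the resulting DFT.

Original 5-point DFT: [-6, -0.5729-2.0409i, -3.9271-5.2043i, -3.9271+5.2043i, -0.5729+2.0409i]
Zero-padded 10-point DFT provides frequency interpolation.

DFT_10([x, 0, ...]) = [-6, -0.6910+2.8532i, -0.5729-2.0409i, -1.8090-1.7634i, -3.9271-5.2043i, -10, -3.9271+5.2043i, -1.8090+1.7634i, -0.5729+2.0409i, -0.6910-2.8532i]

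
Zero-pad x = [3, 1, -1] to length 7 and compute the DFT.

Original 3-point DFT: [3, 3.0000-1.7321i, 3.0000+1.7321i]
Zero-padded 7-point DFT provides frequency interpolation.

DFT_7([x, 0, ...]) = [3, 3.8460+0.1931i, 3.6784-1.4088i, 1.4755-1.2157i, 1.4755+1.2157i, 3.6784+1.4088i, 3.8460-0.1931i]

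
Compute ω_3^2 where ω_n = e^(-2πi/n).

ω_3^2 = e^(-2πi·2/3)
= cos(-2π·2/3) + i·sin(-2π·2/3)
= cos(-4π/3) + i·sin(-4π/3)

ω_3^2 = cos(-4π/3) + i·sin(-4π/3) = -0.5000+0.8660i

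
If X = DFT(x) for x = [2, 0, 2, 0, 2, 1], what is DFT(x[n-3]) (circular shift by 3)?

Time shift by 3: X_shifted[k] = ω_6^(3k) · X[k]
Shifted x = [0, 2, 1, 2, 0, 2]

DFT(x[n-3]) = [7, -0.5000-0.8660i, -0.5000+0.8660i, -5, -0.5000-0.8660i, -0.5000+0.8660i]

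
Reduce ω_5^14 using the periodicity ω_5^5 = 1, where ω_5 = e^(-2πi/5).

Since ω_5^5 = 1, powers reduce modulo 5.
14 mod 5 = 4
So ω_5^14 = ω_5^4 = e^(-2πi·4/5)

ω_5^14 = ω_5^4 = 0.3090+0.9511i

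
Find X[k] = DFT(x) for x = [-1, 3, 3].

X[k] = Σ(n=0 to 2) x[n] · ω_3^(nk)
where ω_3 = e^(-2πi/3)

Computing each X[k]:
X[0] = 5
X[1] = -4
X[2] = -4

X = [5, -4, -4]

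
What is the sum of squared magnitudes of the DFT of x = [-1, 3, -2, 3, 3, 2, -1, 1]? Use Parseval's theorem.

Parseval: Σ|x[n]|² = (1/N)Σ|X[k]|², so Σ|X[k]|² = N·Σ|x[n]|² = 8·38.0000

Σ|X[k]|² = N·Σ|x[n]|² = 8·38.0000 = 304.0000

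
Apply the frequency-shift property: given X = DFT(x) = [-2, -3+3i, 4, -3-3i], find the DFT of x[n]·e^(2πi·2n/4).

Modulation property: DFT(ω_4^(-2n)·x[n]) = X[(k-2) mod 4], so circularly shift X by 2 positions.

X[k-2] = [4, -3-3i, -2, -3+3i]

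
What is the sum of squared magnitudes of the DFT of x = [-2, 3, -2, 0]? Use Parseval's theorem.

Parseval: Σ|x[n]|² = (1/N)Σ|X[k]|², so Σ|X[k]|² = N·Σ|x[n]|² = 4·17.0000

Σ|X[k]|² = N·Σ|x[n]|² = 4·17.0000 = 68.0000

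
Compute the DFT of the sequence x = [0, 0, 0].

X[k] = Σ(n=0 to 2) x[n] · ω_3^(nk)
where ω_3 = e^(-2πi/3)

Computing each X[k]:
X[0] = 0
X[1] = 0
X[2] = 0

X = [0, 0, 0]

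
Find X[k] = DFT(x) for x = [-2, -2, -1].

X[k] = Σ(n=0 to 2) x[n] · ω_3^(nk)
where ω_3 = e^(-2πi/3)

Computing each X[k]:
X[0] = -5
X[1] = -0.5000+0.8660i
X[2] = -0.5000-0.8660i

X = [-5, -0.5000+0.8660i, -0.5000-0.8660i]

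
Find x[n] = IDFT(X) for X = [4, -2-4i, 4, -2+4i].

x[n] = (1/4) Σ(k=0 to 3) X[k] · e^(2πikn/4)

Computing each x[n]:
x[0] = 1
x[1] = 2
x[2] = 3
x[3] = -2

x = [1, 2, 3, -2]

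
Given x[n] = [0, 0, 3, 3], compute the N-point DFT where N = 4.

X[k] = Σ(n=0 to 3) x[n] · ω_4^(nk)
where ω_4 = e^(-2πi/4)

Computing each X[k]:
X[0] = 6
X[1] = -3+3i
X[2] = 0
X[3] = -3-3i

X = [6, -3+3i, 0, -3-3i]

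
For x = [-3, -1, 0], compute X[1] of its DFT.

X[1] = Σ(n=0 to 2) x[n] · ω_3^(1n) where ω_3 = e^(-2πi/3)
= (-3)·ω_3^0 + (-1)·ω_3^1 + (0)·ω_3^2

X[1] = -2.5000+0.8660i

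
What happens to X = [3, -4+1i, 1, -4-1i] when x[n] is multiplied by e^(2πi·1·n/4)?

Modulation property: DFT(ω_4^(-1n)·x[n]) = X[(k-1) mod 4], so circularly shift X by 1 positions.

X[k-1] = [-4-1i, 3, -4+1i, 1]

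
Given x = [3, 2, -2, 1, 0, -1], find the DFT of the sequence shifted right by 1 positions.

Time shift by 1: X_shifted[k] = ω_6^(1k) · X[k]
Shifted x = [-1, 3, 2, -2, 1, 0]

DFT(x[n-1]) = [3, 1.0000-3.4641i, -6.0000-1.7321i, 1, -6.0000+1.7321i, 1.0000+3.4641i]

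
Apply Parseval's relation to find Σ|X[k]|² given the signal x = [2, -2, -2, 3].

Parseval: Σ|x[n]|² = (1/N)Σ|X[k]|², so Σ|X[k]|² = N·Σ|x[n]|² = 4·21.0000

Σ|X[k]|² = N·Σ|x[n]|² = 4·21.0000 = 84.0000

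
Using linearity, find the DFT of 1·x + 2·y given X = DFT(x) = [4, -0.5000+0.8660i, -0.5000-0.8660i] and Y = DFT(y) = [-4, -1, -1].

By linearity: DFT(1x + 2y) = 1·DFT(x) + 2·DFT(y)
= 1·[4, -0.5000+0.8660i, -0.5000-0.8660i] + 2·[-4, -1, -1]

Computing element-wise:
Z[0] = 1·(4) + 2·(-4) = -4
Z[1] = 1·(-0.5000+0.8660i) + 2·(-1) = -2.5000+0.8660i
Z[2] = 1·(-0.5000-0.8660i) + 2·(-1) = -2.5000-0.8660i

DFT(1x + 2y) = 1·X + 2·Y = [-4, -2.5000+0.8660i, -2.5000-0.8660i]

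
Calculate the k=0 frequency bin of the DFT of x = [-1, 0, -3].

X[0] = Σ(n=0 to 2) x[n] · ω_3^0 = Σ x[n]
= (-1) + (0) + (-3)

X[0] = -4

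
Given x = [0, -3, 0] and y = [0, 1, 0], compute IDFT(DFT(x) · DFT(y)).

(x ⊛ y)[n] = Σ(m=0 to 2) x[m] · y[(n-m) mod 3]

Computing each output sample:
(x ⊛ y)[0] = 0
(x ⊛ y)[1] = 0
(x ⊛ y)[2] = -3

x ⊛ y = [0, 0, -3]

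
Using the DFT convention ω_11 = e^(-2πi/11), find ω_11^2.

ω_11^2 = e^(-2πi·2/11)
= cos(-2π·2/11) + i·sin(-2π·2/11)
= cos(-4π/11) + i·sin(-4π/11)

ω_11^2 = cos(-4π/11) + i·sin(-4π/11) = 0.4154-0.9096i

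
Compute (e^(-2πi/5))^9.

Since ω_5^5 = 1, powers reduce modulo 5.
9 mod 5 = 4
So ω_5^9 = ω_5^4 = e^(-2πi·4/5)

ω_5^9 = ω_5^4 = 0.3090+0.9511i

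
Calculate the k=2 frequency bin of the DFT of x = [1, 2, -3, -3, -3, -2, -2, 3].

X[2] = Σ(n=0 to 7) x[n] · ω_8^(2n) where ω_8 = e^(-2πi/8)
= (1)·ω_8^0 + (2)·ω_8^2 + (-3)·ω_8^4 + (-3)·ω_8^6 + (-3)·ω_8^8 + (-2)·ω_8^10 + (-2)·ω_8^12 + (3)·ω_8^14

X[2] = 3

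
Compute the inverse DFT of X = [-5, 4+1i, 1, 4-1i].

x[n] = (1/4) Σ(k=0 to 3) X[k] · e^(2πikn/4)

Computing each x[n]:
x[0] = 1
x[1] = -2
x[2] = -3
x[3] = -1

x = [1, -2, -3, -1]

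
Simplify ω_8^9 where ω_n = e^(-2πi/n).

Since ω_8^8 = 1, powers reduce modulo 8.
9 mod 8 = 1
So ω_8^9 = ω_8^1 = e^(-2πi·1/8)

ω_8^9 = ω_8^1 = 0.7071-0.7071i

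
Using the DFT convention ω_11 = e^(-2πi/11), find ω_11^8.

ω_11^8 = e^(-2πi·8/11)
= cos(-2π·8/11) + i·sin(-2π·8/11)
= cos(-16π/11) + i·sin(-16π/11)

ω_11^8 = cos(-16π/11) + i·sin(-16π/11) = -0.1423+0.9898i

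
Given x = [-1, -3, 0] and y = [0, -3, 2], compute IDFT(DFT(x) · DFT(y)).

(x ⊛ y)[n] = Σ(m=0 to 2) x[m] · y[(n-m) mod 3]

Computing each output sample:
(x ⊛ y)[0] = -6
(x ⊛ y)[1] = 3
(x ⊛ y)[2] = 7

x ⊛ y = [-6, 3, 7]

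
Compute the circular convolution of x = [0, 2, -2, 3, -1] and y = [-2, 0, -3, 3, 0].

(x ⊛ y)[n] = Σ(m=0 to 4) x[m] · y[(n-m) mod 5]

Computing each output sample:
(x ⊛ y)[0] = -15
(x ⊛ y)[1] = 8
(x ⊛ y)[2] = 1
(x ⊛ y)[3] = -12
(x ⊛ y)[4] = 14

x ⊛ y = [-15, 8, 1, -12, 14]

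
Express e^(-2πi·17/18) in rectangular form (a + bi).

ω_18^17 = e^(-2πi·17/18)
= cos(-2π·17/18) + i·sin(-2π·17/18)
= cos(-34π/18) + i·sin(-34π/18)

ω_18^17 = cos(-34π/18) + i·sin(-34π/18) = 0.9397+0.3420i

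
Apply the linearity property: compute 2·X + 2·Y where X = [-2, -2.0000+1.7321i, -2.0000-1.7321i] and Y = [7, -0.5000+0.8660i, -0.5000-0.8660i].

By linearity: DFT(2x + 2y) = 2·DFT(x) + 2·DFT(y)
= 2·[-2, -2.0000+1.7321i, -2.0000-1.7321i] + 2·[7, -0.5000+0.8660i, -0.5000-0.8660i]

Computing element-wise:
Z[0] = 2·(-2) + 2·(7) = 10
Z[1] = 2·(-2.0000+1.7321i) + 2·(-0.5000+0.8660i) = -5.0000+5.1962i
Z[2] = 2·(-2.0000-1.7321i) + 2·(-0.5000-0.8660i) = -5.0000-5.1962i

DFT(2x + 2y) = 2·X + 2·Y = [10, -5.0000+5.1962i, -5.0000-5.1962i]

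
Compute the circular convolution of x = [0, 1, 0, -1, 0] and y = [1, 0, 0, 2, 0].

(x ⊛ y)[n] = Σ(m=0 to 4) x[m] · y[(n-m) mod 5]

Computing each output sample:
(x ⊛ y)[0] = 0
(x ⊛ y)[1] = -1
(x ⊛ y)[2] = 0
(x ⊛ y)[3] = -1
(x ⊛ y)[4] = 2

x ⊛ y = [0, -1, 0, -1, 2]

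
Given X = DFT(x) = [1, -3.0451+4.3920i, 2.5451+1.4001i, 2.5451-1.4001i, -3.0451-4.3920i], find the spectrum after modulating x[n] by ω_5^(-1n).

Modulation property: DFT(ω_5^(-1n)·x[n]) = X[(k-1) mod 5], so circularly shift X by 1 positions.

X[k-1] = [-3.0451-4.3920i, 1, -3.0451+4.3920i, 2.5451+1.4001i, 2.5451-1.4001i]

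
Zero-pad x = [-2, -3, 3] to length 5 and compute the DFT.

Original 3-point DFT: [-2, -2.0000+5.1962i, -2.0000-5.1962i]
Zero-padded 5-point DFT provides frequency interpolation.

DFT_5([x, 0, ...]) = [-2, -5.3541+1.0898i, 1.3541+4.6165i, 1.3541-4.6165i, -5.3541-1.0898i]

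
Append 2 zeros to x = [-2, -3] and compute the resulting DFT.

Original 2-point DFT: [-5, 1]
Zero-padded 4-point DFT provides frequency interpolation.

DFT_4([x, 0, ...]) = [-5, -2+3i, 1, -2-3i]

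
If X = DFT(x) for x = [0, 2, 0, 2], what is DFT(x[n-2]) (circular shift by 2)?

Time shift by 2: X_shifted[k] = ω_4^(2k) · X[k]
Shifted x = [0, 2, 0, 2]

DFT(x[n-2]) = [4, 0, -4, 0]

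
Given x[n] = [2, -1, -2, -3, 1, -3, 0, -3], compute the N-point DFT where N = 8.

X[k] = Σ(n=0 to 7) x[n] · ω_8^(nk)
where ω_8 = e^(-2πi/8)

Computing each X[k]:
X[0] = -9
X[1] = 2.4142+0.5858i
X[2] = 5-2i
X[3] = -0.4142-3.4142i
X[4] = 11
X[5] = -0.4142+3.4142i
X[6] = 5+2i
X[7] = 2.4142-0.5858i

X = [-9, 2.4142+0.5858i, 5-2i, -0.4142-3.4142i, 11, -0.4142+3.4142i, 5+2i, 2.4142-0.5858i]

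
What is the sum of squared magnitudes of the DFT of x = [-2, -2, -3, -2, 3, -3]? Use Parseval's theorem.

Parseval: Σ|x[n]|² = (1/N)Σ|X[k]|², so Σ|X[k]|² = N·Σ|x[n]|² = 6·39.0000

Σ|X[k]|² = N·Σ|x[n]|² = 6·39.0000 = 234.0000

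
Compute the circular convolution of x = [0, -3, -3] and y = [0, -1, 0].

(x ⊛ y)[n] = Σ(m=0 to 2) x[m] · y[(n-m) mod 3]

Computing each output sample:
(x ⊛ y)[0] = 3
(x ⊛ y)[1] = 0
(x ⊛ y)[2] = 3

x ⊛ y = [3, 0, 3]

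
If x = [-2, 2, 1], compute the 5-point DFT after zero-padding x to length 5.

Original 3-point DFT: [1, -3.5000-0.8660i, -3.5000+0.8660i]
Zero-padded 5-point DFT provides frequency interpolation.

DFT_5([x, 0, ...]) = [1, -2.1910-2.4899i, -3.3090-0.2245i, -3.3090+0.2245i, -2.1910+2.4899i]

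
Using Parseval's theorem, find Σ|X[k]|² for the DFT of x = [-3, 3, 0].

Parseval: Σ|x[n]|² = (1/N)Σ|X[k]|², so Σ|X[k]|² = N·Σ|x[n]|² = 3·18.0000

Σ|X[k]|² = N·Σ|x[n]|² = 3·18.0000 = 54.0000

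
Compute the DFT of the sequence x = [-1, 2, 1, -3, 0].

X[k] = Σ(n=0 to 4) x[n] · ω_5^(nk)
where ω_5 = e^(-2πi/5)

Computing each X[k]:
X[0] = -1
X[1] = 1.2361-4.2533i
X[2] = -3.2361+2.6287i
X[3] = -3.2361-2.6287i
X[4] = 1.2361+4.2533i

X = [-1, 1.2361-4.2533i, -3.2361+2.6287i, -3.2361-2.6287i, 1.2361+4.2533i]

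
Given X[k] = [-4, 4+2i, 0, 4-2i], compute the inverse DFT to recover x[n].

x[n] = (1/4) Σ(k=0 to 3) X[k] · e^(2πikn/4)

Computing each x[n]:
x[0] = 1
x[1] = -2
x[2] = -3
x[3] = 0

x = [1, -2, -3, 0]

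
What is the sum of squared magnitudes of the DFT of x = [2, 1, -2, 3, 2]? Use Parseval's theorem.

Parseval: Σ|x[n]|² = (1/N)Σ|X[k]|², so Σ|X[k]|² = N·Σ|x[n]|² = 5·22.0000

Σ|X[k]|² = N·Σ|x[n]|² = 5·22.0000 = 110.0000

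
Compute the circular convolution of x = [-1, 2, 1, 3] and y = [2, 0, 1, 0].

(x ⊛ y)[n] = Σ(m=0 to 3) x[m] · y[(n-m) mod 4]

Computing each output sample:
(x ⊛ y)[0] = -1
(x ⊛ y)[1] = 7
(x ⊛ y)[2] = 1
(x ⊛ y)[3] = 8

x ⊛ y = [-1, 7, 1, 8]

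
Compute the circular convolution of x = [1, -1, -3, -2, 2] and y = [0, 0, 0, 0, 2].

(x ⊛ y)[n] = Σ(m=0 to 4) x[m] · y[(n-m) mod 5]

Computing each output sample:
(x ⊛ y)[0] = -2
(x ⊛ y)[1] = -6
(x ⊛ y)[2] = -4
(x ⊛ y)[3] = 4
(x ⊛ y)[4] = 2

x ⊛ y = [-2, -6, -4, 4, 2]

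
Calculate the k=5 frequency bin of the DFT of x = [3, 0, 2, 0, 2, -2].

X[5] = Σ(n=0 to 5) x[n] · ω_6^(5n) where ω_6 = e^(-2πi/6)
= (3)·ω_6^0 + (0)·ω_6^5 + (2)·ω_6^10 + (0)·ω_6^15 + (2)·ω_6^20 + (-2)·ω_6^25

X[5] = 1.7321i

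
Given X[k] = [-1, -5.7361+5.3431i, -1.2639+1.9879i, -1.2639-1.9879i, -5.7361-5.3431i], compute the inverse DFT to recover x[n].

x[n] = (1/5) Σ(k=0 to 4) X[k] · e^(2πikn/5)

Computing each x[n]:
x[0] = -3
x[1] = -3
x[2] = 1
x[3] = 2
x[4] = 2

x = [-3, -3, 1, 2, 2]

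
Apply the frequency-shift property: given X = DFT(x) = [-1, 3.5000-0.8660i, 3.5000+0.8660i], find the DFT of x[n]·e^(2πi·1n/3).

Modulation property: DFT(ω_3^(-1n)·x[n]) = X[(k-1) mod 3], so circularly shift X by 1 positions.

X[k-1] = [3.5000+0.8660i, -1, 3.5000-0.8660i]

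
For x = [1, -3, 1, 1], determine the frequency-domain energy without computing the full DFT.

Parseval: Σ|x[n]|² = (1/N)Σ|X[k]|², so Σ|X[k]|² = N·Σ|x[n]|² = 4·12.0000

Σ|X[k]|² = N·Σ|x[n]|² = 4·12.0000 = 48.0000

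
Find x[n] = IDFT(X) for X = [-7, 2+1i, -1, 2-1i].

x[n] = (1/4) Σ(k=0 to 3) X[k] · e^(2πikn/4)

Computing each x[n]:
x[0] = -1
x[1] = -2
x[2] = -3
x[3] = -1

x = [-1, -2, -3, -1]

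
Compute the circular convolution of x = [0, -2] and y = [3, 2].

(x ⊛ y)[n] = Σ(m=0 to 1) x[m] · y[(n-m) mod 2]

Computing each output sample:
(x ⊛ y)[0] = -4
(x ⊛ y)[1] = -6

x ⊛ y = [-4, -6]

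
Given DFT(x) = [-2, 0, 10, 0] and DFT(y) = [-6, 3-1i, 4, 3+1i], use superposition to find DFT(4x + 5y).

By linearity: DFT(4x + 5y) = 4·DFT(x) + 5·DFT(y)
= 4·[-2, 0, 10, 0] + 5·[-6, 3-1i, 4, 3+1i]

Computing element-wise:
Z[0] = 4·(-2) + 5·(-6) = -38
Z[1] = 4·(0) + 5·(3-1i) = 15-5i
Z[2] = 4·(10) + 5·(4) = 60
Z[3] = 4·(0) + 5·(3+1i) = 15+5i

DFT(4x + 5y) = 4·X + 5·Y = [-38, 15-5i, 60, 15+5i]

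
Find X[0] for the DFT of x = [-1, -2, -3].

X[0] = Σ(n=0 to 2) x[n] · ω_3^0 = Σ x[n]
= (-1) + (-2) + (-3)

X[0] = -6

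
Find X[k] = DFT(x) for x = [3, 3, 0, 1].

X[k] = Σ(n=0 to 3) x[n] · ω_4^(nk)
where ω_4 = e^(-2πi/4)

Computing each X[k]:
X[0] = 7
X[1] = 3-2i
X[2] = -1
X[3] = 3+2i

X = [7, 3-2i, -1, 3+2i]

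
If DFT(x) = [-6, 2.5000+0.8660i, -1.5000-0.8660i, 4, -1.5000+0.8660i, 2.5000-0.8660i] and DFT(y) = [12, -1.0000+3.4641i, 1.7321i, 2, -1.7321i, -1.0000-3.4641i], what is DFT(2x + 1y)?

By linearity: DFT(2x + 1y) = 2·DFT(x) + 1·DFT(y)
= 2·[-6, 2.5000+0.8660i, -1.5000-0.8660i, 4, -1.5000+0.8660i, 2.5000-0.8660i] + 1·[12, -1.0000+3.4641i, 1.7321i, 2, -1.7321i, -1.0000-3.4641i]

Computing element-wise:
Z[0] = 2·(-6) + 1·(12) = 0
Z[1] = 2·(2.5000+0.8660i) + 1·(-1.0000+3.4641i) = 4.0000+5.1961i
Z[2] = 2·(-1.5000-0.8660i) + 1·(1.7321i) = -3.0000+0.0001i
Z[3] = 2·(4) + 1·(2) = 10
Z[4] = 2·(-1.5000+0.8660i) + 1·(-1.7321i) = -3.0000-0.0001i
Z[5] = 2·(2.5000-0.8660i) + 1·(-1.0000-3.4641i) = 4.0000-5.1961i

DFT(2x + 1y) = 2·X + 1·Y = [0, 4.0000+5.1961i, -3.0000+0.0001i, 10, -3.0000-0.0001i, 4.0000-5.1961i]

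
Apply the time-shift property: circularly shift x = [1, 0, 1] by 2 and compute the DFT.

Time shift by 2: X_shifted[k] = ω_3^(2k) · X[k]
Shifted x = [0, 1, 1]

DFT(x[n-2]) = [2, -1, -1]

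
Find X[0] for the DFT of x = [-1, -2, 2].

X[0] = Σ(n=0 to 2) x[n] · ω_3^0 = Σ x[n]
= (-1) + (-2) + (2)

X[0] = -1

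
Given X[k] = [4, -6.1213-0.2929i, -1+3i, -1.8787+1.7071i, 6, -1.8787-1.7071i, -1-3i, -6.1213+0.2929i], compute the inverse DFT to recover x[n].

x[n] = (1/8) Σ(k=0 to 7) X[k] · e^(2πikn/8)

Computing each x[n]:
x[0] = -1
x[1] = -2
x[2] = 2
x[3] = 1
x[4] = 3
x[5] = 0
x[6] = 1
x[7] = 0

x = [-1, -2, 2, 1, 3, 0, 1, 0]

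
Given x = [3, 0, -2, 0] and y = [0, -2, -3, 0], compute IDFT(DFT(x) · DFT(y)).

(x ⊛ y)[n] = Σ(m=0 to 3) x[m] · y[(n-m) mod 4]

Computing each output sample:
(x ⊛ y)[0] = 6
(x ⊛ y)[1] = -6
(x ⊛ y)[2] = -9
(x ⊛ y)[3] = 4

x ⊛ y = [6, -6, -9, 4]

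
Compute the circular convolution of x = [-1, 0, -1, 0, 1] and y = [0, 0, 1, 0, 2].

(x ⊛ y)[n] = Σ(m=0 to 4) x[m] · y[(n-m) mod 5]

Computing each output sample:
(x ⊛ y)[0] = 0
(x ⊛ y)[1] = -1
(x ⊛ y)[2] = -1
(x ⊛ y)[3] = 2
(x ⊛ y)[4] = -3

x ⊛ y = [0, -1, -1, 2, -3]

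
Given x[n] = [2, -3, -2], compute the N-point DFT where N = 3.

X[k] = Σ(n=0 to 2) x[n] · ω_3^(nk)
where ω_3 = e^(-2πi/3)

Computing each X[k]:
X[0] = -3
X[1] = 4.5000+0.8660i
X[2] = 4.5000-0.8660i

X = [-3, 4.5000+0.8660i, 4.5000-0.8660i]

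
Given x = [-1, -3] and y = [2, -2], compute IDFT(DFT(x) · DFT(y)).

(x ⊛ y)[n] = Σ(m=0 to 1) x[m] · y[(n-m) mod 2]

Computing each output sample:
(x ⊛ y)[0] = 4
(x ⊛ y)[1] = -4

x ⊛ y = [4, -4]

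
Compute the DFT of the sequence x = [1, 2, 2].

X[k] = Σ(n=0 to 2) x[n] · ω_3^(nk)
where ω_3 = e^(-2πi/3)

Computing each X[k]:
X[0] = 5
X[1] = -1
X[2] = -1

X = [5, -1, -1]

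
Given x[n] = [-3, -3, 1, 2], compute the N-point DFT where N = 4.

X[k] = Σ(n=0 to 3) x[n] · ω_4^(nk)
where ω_4 = e^(-2πi/4)

Computing each X[k]:
X[0] = -3
X[1] = -4+5i
X[2] = -1
X[3] = -4-5i

X = [-3, -4+5i, -1, -4-5i]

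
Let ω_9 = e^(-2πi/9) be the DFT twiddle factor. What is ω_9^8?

ω_9^8 = e^(-2πi·8/9)
= cos(-2π·8/9) + i·sin(-2π·8/9)
= cos(-16π/9) + i·sin(-16π/9)

ω_9^8 = cos(-16π/9) + i·sin(-16π/9) = 0.7660+0.6428i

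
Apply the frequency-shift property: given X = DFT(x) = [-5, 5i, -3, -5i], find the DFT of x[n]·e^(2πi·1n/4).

Modulation property: DFT(ω_4^(-1n)·x[n]) = X[(k-1) mod 4], so circularly shift X by 1 positions.

X[k-1] = [-5i, -5, 5i, -3]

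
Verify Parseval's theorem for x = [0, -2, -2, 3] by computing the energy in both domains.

Time domain:
Σ|x[n]|² = |0|² + |-2|² + |-2|² + |3|² = 17.0000

Frequency domain:
(1/4)Σ|X[k]|² = (1/4)(|-1|² + |2+5i|² + |-3|² + |2-5i|²) = (1/4)·68.0000 = 17.0000

Both sides agree, confirming Parseval's theorem.

Σ|x[n]|² = (1/N)Σ|X[k]|² = 17.0000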